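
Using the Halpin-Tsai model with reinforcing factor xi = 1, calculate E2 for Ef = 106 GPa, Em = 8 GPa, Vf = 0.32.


eta = (Ef/Em - 1)/(Ef/Em + xi) = (13.25 - 1)/(13.25 + 1) = 0.8596
E2 = Em*(1+xi*eta*Vf)/(1-eta*Vf) = 14.07 GPa

14.07 GPa


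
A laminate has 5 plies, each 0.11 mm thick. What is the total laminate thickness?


h = n * t_ply = 5 * 0.11 = 0.55 mm

0.55 mm


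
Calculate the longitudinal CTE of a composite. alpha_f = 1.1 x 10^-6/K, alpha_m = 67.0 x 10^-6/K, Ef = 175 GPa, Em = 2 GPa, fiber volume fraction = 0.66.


E1 = Ef*Vf + Em*(1-Vf) = 116.18
alpha_1 = (alpha_f*Ef*Vf + alpha_m*Em*(1-Vf))/E1 = 1.49 x 10^-6/K

1.49 x 10^-6/K


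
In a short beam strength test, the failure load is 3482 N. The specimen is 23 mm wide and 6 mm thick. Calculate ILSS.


ILSS = 3F/(4bh) = 3*3482/(4*23*6) = 18.92 MPa

18.92 MPa


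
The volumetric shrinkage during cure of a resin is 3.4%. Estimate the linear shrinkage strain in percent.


Linear shrinkage ≈ vol_shrink/3 = 3.4/3 = 1.133%

1.133%


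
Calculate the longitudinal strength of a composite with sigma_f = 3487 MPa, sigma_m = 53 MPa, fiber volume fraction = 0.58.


sigma_1 = sigma_f*Vf + sigma_m*(1-Vf) = 3487*0.58 + 53*0.42 = 2044.7 MPa

2044.7 MPa


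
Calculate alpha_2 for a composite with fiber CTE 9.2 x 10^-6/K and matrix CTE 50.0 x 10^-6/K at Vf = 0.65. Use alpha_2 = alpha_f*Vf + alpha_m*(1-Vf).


alpha_2 = alpha_f*Vf + alpha_m*(1-Vf) = 9.2*0.65 + 50.0*0.35 = 23.5 x 10^-6/K

23.5 x 10^-6/K


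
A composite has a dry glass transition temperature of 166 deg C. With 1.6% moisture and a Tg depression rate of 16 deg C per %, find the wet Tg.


Tg_wet = Tg_dry - k*moisture = 166 - 16*1.6 = 140.4 deg C

140.4 deg C


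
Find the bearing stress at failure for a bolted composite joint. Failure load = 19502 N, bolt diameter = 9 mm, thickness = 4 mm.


sigma_br = F/(d*h) = 19502/(9*4) = 541.7 MPa

541.7 MPa


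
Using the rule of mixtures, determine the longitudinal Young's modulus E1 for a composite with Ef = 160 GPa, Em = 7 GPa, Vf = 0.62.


E1 = Ef*Vf + Em*(1-Vf) = 160*0.62 + 7*0.38 = 101.86 GPa

101.86 GPa


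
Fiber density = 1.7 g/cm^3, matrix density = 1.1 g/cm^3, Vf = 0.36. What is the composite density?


rho_c = rho_f*Vf + rho_m*(1-Vf) = 1.7*0.36 + 1.1*0.64 = 1.316 g/cm^3

1.316 g/cm^3


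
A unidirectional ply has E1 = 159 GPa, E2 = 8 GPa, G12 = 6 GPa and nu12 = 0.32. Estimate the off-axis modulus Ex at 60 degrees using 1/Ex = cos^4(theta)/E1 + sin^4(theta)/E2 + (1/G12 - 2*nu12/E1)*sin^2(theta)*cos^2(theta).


cos^4(60) = 0.0625, sin^4(60) = 0.5625, sin^2(60)*cos^2(60) = 0.1875
1/G12 - 2*nu12/E1 = 1/6 - 2*0.32/159 = 0.162642 GPa^-1
1/Ex = 0.0625/159 + 0.5625/8 + 0.162642*0.1875 = 0.1012009 GPa^-1
Ex = 9.88 GPa

9.88 GPa


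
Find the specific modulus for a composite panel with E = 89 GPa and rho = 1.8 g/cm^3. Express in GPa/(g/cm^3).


Specific stiffness = E/rho = 89/1.8 = 49.4 GPa/(g/cm^3)

49.4 GPa/(g/cm^3)


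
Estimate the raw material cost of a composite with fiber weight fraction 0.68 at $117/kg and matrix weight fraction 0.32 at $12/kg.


Cost = cost_f*Wf + cost_m*Wm = 117*0.68 + 12*0.32 = $83.4/kg

$83.4/kg


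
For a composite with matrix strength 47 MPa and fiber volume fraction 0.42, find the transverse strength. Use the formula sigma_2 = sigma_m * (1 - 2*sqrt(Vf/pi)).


factor = 1 - 2*sqrt(0.42/pi) = 0.2687
sigma_2 = 47 * 0.2687 = 12.63 MPa

12.63 MPa


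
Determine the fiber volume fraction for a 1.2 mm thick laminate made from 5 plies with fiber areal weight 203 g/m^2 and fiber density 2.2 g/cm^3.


Vf = n * FAW / (rho_f * h * 1000) = 5 * 203 / (2.2 * 1.2 * 1000) = 0.3845

0.3845


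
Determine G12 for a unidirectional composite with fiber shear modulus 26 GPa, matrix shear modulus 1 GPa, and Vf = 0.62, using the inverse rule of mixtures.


1/G12 = Vf/Gf + (1-Vf)/Gm = 0.62/26 + 0.38/1
G12 = 2.48 GPa

2.48 GPa


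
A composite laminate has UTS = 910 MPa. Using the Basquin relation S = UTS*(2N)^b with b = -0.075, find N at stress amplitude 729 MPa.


N = 0.5 * (S/UTS)^(1/b) = 0.5 * (729/910)^(1/-0.075) = 9.6196 cycles

9.6196 cycles


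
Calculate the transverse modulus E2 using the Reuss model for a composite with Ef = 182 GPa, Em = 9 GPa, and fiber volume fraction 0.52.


1/E2 = Vf/Ef + (1-Vf)/Em = 0.52/182 + 0.48/9
E2 = 17.8 GPa

17.8 GPa


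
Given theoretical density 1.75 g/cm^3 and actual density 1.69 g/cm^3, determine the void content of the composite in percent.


Void% = (rho_theo - rho_actual)/rho_theo * 100 = (1.75 - 1.69)/1.75 * 100 = 3.43%

3.43%


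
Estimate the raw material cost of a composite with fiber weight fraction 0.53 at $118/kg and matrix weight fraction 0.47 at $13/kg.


Cost = cost_f*Wf + cost_m*Wm = 118*0.53 + 13*0.47 = $68.65/kg

$68.65/kg


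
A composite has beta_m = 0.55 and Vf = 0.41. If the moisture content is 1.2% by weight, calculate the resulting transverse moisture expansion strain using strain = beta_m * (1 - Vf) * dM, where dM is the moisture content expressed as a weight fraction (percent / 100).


dM = 1.2/100 = 0.012
strain = beta_m * (1-Vf) * dM = 0.55 * 0.59 * 0.012 = 0.003894

0.003894


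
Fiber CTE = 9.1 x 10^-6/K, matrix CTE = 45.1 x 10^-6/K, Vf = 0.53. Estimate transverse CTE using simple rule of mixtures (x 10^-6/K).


alpha_2 = alpha_f*Vf + alpha_m*(1-Vf) = 9.1*0.53 + 45.1*0.47 = 26.0 x 10^-6/K

26.0 x 10^-6/K


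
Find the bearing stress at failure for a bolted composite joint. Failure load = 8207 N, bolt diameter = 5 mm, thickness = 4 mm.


sigma_br = F/(d*h) = 8207/(5*4) = 410.4 MPa

410.4 MPa


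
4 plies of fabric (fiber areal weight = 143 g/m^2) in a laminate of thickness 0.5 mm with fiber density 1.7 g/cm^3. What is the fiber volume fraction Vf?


Vf = n * FAW / (rho_f * h * 1000) = 4 * 143 / (1.7 * 0.5 * 1000) = 0.6729

0.6729


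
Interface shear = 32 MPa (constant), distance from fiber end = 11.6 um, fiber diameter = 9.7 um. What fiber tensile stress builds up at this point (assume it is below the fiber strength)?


Force balance: sigma_f * (pi*d^2/4) = tau * (pi*d) * x  ->  sigma_f = 4 * tau * x / d
sigma_f = 4 * 32 * 11.6 / 9.7 = 153.1 MPa

153.1 MPa


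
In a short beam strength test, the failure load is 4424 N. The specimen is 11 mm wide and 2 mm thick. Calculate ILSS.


ILSS = 3F/(4bh) = 3*4424/(4*11*2) = 150.82 MPa

150.82 MPa


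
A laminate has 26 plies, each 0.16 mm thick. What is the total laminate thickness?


h = n * t_ply = 26 * 0.16 = 4.16 mm

4.16 mm


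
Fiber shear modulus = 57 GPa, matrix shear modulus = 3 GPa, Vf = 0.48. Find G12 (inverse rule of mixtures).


1/G12 = Vf/Gf + (1-Vf)/Gm = 0.48/57 + 0.52/3
G12 = 5.5 GPa

5.5 GPa


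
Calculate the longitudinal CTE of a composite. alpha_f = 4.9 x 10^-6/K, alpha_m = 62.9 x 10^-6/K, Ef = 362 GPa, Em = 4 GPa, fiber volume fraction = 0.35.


E1 = Ef*Vf + Em*(1-Vf) = 129.3
alpha_1 = (alpha_f*Ef*Vf + alpha_m*Em*(1-Vf))/E1 = 6.07 x 10^-6/K

6.07 x 10^-6/K


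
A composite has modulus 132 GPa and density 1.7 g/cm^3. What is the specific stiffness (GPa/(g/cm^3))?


Specific stiffness = E/rho = 132/1.7 = 77.6 GPa/(g/cm^3)

77.6 GPa/(g/cm^3)


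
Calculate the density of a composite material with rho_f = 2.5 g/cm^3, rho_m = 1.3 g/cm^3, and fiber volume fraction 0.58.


rho_c = rho_f*Vf + rho_m*(1-Vf) = 2.5*0.58 + 1.3*0.42 = 1.996 g/cm^3

1.996 g/cm^3


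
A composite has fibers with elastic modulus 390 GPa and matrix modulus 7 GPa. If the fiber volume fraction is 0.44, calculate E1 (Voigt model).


E1 = Ef*Vf + Em*(1-Vf) = 390*0.44 + 7*0.56 = 175.52 GPa

175.52 GPa


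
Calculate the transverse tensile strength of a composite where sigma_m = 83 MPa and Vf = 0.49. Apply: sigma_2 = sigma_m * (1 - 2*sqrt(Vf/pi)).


factor = 1 - 2*sqrt(0.49/pi) = 0.2101
sigma_2 = 83 * 0.2101 = 17.44 MPa

17.44 MPa


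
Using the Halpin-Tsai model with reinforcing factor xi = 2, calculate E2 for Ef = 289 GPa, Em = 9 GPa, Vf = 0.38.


eta = (Ef/Em - 1)/(Ef/Em + xi) = (32.1111 - 1)/(32.1111 + 2) = 0.9121
E2 = Em*(1+xi*eta*Vf)/(1-eta*Vf) = 23.32 GPa

23.32 GPa


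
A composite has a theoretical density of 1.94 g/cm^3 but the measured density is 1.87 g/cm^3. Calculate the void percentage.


Void% = (rho_theo - rho_actual)/rho_theo * 100 = (1.94 - 1.87)/1.94 * 100 = 3.61%

3.61%


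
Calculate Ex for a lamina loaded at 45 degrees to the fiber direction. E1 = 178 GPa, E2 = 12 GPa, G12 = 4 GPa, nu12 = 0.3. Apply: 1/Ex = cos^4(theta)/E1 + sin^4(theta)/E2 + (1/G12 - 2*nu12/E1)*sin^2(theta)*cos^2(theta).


cos^4(45) = 0.25, sin^4(45) = 0.25, sin^2(45)*cos^2(45) = 0.25
1/G12 - 2*nu12/E1 = 1/4 - 2*0.3/178 = 0.246629 GPa^-1
1/Ex = 0.25/178 + 0.25/12 + 0.246629*0.25 = 0.0838951 GPa^-1
Ex = 11.92 GPa

11.92 GPa


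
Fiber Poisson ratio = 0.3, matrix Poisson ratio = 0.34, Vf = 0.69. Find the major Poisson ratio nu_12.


nu_12 = nu_f*Vf + nu_m*(1-Vf) = 0.3*0.69 + 0.34*0.31 = 0.3124

0.3124


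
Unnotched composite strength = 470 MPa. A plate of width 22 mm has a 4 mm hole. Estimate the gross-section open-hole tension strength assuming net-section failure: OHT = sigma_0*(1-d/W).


OHT = sigma_0*(1-d/W) = 470*(1-4/22) = 384.5 MPa

384.5 MPa


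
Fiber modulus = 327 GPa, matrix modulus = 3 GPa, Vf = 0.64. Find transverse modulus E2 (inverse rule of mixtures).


1/E2 = Vf/Ef + (1-Vf)/Em = 0.64/327 + 0.36/3
E2 = 8.2 GPa

8.2 GPa


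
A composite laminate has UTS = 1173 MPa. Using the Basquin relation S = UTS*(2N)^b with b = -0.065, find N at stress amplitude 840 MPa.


N = 0.5 * (S/UTS)^(1/b) = 0.5 * (840/1173)^(1/-0.065) = 85.1192 cycles

85.1192 cycles


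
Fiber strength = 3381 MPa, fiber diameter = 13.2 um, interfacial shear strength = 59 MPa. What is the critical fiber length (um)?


Lc = sigma_f * d / (2 * tau_i) = 3381 * 13.2 / (2 * 59) = 378.2 um

378.2 um


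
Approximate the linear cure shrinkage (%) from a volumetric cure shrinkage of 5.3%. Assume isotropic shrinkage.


Linear shrinkage ≈ vol_shrink/3 = 5.3/3 = 1.767%

1.767%


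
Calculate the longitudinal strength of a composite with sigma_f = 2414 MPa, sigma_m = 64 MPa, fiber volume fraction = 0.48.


sigma_1 = sigma_f*Vf + sigma_m*(1-Vf) = 2414*0.48 + 64*0.52 = 1192.0 MPa

1192.0 MPa


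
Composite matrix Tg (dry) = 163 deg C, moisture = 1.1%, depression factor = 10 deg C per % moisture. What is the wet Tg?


Tg_wet = Tg_dry - k*moisture = 163 - 10*1.1 = 152.0 deg C

152.0 deg C


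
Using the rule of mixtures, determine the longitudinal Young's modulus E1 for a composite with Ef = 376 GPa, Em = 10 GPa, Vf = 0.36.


E1 = Ef*Vf + Em*(1-Vf) = 376*0.36 + 10*0.64 = 141.76 GPa

141.76 GPa


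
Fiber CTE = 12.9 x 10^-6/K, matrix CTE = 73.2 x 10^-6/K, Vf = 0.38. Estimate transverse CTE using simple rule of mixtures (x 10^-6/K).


alpha_2 = alpha_f*Vf + alpha_m*(1-Vf) = 12.9*0.38 + 73.2*0.62 = 50.3 x 10^-6/K

50.3 x 10^-6/K


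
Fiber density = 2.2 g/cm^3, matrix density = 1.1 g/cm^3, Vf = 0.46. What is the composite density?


rho_c = rho_f*Vf + rho_m*(1-Vf) = 2.2*0.46 + 1.1*0.54 = 1.606 g/cm^3

1.606 g/cm^3


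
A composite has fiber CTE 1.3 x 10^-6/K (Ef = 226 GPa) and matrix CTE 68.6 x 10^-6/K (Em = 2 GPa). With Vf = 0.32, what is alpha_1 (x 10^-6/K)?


E1 = Ef*Vf + Em*(1-Vf) = 73.68
alpha_1 = (alpha_f*Ef*Vf + alpha_m*Em*(1-Vf))/E1 = 2.54 x 10^-6/K

2.54 x 10^-6/K


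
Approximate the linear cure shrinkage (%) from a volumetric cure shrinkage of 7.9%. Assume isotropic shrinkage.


Linear shrinkage ≈ vol_shrink/3 = 7.9/3 = 2.633%

2.633%


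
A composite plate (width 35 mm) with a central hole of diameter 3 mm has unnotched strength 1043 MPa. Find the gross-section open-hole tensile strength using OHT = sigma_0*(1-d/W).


OHT = sigma_0*(1-d/W) = 1043*(1-3/35) = 953.6 MPa

953.6 MPa


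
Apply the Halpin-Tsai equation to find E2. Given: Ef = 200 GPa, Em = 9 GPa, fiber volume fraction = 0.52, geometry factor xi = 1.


eta = (Ef/Em - 1)/(Ef/Em + xi) = (22.2222 - 1)/(22.2222 + 1) = 0.9139
E2 = Em*(1+xi*eta*Vf)/(1-eta*Vf) = 25.3 GPa

25.3 GPa


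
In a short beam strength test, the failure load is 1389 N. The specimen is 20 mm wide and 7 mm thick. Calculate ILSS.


ILSS = 3F/(4bh) = 3*1389/(4*20*7) = 7.44 MPa

7.44 MPa


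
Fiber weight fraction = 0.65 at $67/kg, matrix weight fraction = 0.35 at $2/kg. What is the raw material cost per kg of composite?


Cost = cost_f*Wf + cost_m*Wm = 67*0.65 + 2*0.35 = $44.25/kg

$44.25/kg


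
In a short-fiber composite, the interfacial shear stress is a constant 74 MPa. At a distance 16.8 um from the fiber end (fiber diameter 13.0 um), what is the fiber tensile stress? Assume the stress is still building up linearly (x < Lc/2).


Force balance: sigma_f * (pi*d^2/4) = tau * (pi*d) * x  ->  sigma_f = 4 * tau * x / d
sigma_f = 4 * 74 * 16.8 / 13.0 = 382.5 MPa

382.5 MPa


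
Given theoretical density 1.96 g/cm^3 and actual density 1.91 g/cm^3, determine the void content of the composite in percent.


Void% = (rho_theo - rho_actual)/rho_theo * 100 = (1.96 - 1.91)/1.96 * 100 = 2.55%

2.55%


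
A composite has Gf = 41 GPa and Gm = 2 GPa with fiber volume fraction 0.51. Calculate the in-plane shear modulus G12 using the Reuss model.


1/G12 = Vf/Gf + (1-Vf)/Gm = 0.51/41 + 0.49/2
G12 = 3.88 GPa

3.88 GPa


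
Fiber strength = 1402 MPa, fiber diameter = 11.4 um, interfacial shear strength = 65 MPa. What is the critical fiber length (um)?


Lc = sigma_f * d / (2 * tau_i) = 1402 * 11.4 / (2 * 65) = 122.9 um

122.9 um


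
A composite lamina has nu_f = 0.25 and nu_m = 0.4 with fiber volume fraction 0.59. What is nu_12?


nu_12 = nu_f*Vf + nu_m*(1-Vf) = 0.25*0.59 + 0.4*0.41 = 0.3115

0.3115


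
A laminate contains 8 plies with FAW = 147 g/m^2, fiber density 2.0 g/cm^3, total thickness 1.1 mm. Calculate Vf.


Vf = n * FAW / (rho_f * h * 1000) = 8 * 147 / (2.0 * 1.1 * 1000) = 0.5345

0.5345


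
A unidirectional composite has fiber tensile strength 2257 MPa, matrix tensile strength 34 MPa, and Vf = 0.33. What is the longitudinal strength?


sigma_1 = sigma_f*Vf + sigma_m*(1-Vf) = 2257*0.33 + 34*0.67 = 767.6 MPa

767.6 MPa


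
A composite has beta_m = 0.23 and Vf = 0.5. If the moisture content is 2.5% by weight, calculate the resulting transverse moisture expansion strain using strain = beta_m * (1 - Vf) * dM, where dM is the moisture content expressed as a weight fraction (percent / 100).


dM = 2.5/100 = 0.025
strain = beta_m * (1-Vf) * dM = 0.23 * 0.5 * 0.025 = 0.002875

0.002875


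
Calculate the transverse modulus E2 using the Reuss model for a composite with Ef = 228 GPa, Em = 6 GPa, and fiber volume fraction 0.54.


1/E2 = Vf/Ef + (1-Vf)/Em = 0.54/228 + 0.46/6
E2 = 12.65 GPa

12.65 GPa


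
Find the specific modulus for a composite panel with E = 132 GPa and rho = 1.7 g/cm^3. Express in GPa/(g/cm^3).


Specific stiffness = E/rho = 132/1.7 = 77.6 GPa/(g/cm^3)

77.6 GPa/(g/cm^3)


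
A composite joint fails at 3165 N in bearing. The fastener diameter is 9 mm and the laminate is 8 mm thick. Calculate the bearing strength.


sigma_br = F/(d*h) = 3165/(9*8) = 44.0 MPa

44.0 MPa


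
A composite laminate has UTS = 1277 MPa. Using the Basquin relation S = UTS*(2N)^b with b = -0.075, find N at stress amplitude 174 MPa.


N = 0.5 * (S/UTS)^(1/b) = 0.5 * (174/1277)^(1/-0.075) = 1.7412e+11 cycles

1.7412e+11 cycles


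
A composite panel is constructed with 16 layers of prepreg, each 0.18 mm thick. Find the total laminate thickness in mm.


h = n * t_ply = 16 * 0.18 = 2.88 mm

2.88 mm


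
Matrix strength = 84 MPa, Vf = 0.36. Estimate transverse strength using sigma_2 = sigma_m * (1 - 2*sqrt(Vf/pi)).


factor = 1 - 2*sqrt(0.36/pi) = 0.323
sigma_2 = 84 * 0.323 = 27.13 MPa

27.13 MPa


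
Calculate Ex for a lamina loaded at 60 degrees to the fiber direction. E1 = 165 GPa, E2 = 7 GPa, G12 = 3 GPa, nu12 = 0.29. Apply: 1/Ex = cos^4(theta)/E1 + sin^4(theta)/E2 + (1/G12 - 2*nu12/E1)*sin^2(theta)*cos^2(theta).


cos^4(60) = 0.0625, sin^4(60) = 0.5625, sin^2(60)*cos^2(60) = 0.1875
1/G12 - 2*nu12/E1 = 1/3 - 2*0.29/165 = 0.329818 GPa^-1
1/Ex = 0.0625/165 + 0.5625/7 + 0.329818*0.1875 = 0.1425768 GPa^-1
Ex = 7.01 GPa

7.01 GPa


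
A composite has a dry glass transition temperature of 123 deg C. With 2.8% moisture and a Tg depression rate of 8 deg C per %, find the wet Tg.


Tg_wet = Tg_dry - k*moisture = 123 - 8*2.8 = 100.6 deg C

100.6 deg C


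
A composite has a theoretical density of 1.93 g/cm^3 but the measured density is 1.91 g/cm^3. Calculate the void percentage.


Void% = (rho_theo - rho_actual)/rho_theo * 100 = (1.93 - 1.91)/1.93 * 100 = 1.04%

1.04%


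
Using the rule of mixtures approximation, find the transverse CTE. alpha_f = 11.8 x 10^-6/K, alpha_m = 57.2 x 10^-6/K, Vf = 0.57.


alpha_2 = alpha_f*Vf + alpha_m*(1-Vf) = 11.8*0.57 + 57.2*0.43 = 31.3 x 10^-6/K

31.3 x 10^-6/K


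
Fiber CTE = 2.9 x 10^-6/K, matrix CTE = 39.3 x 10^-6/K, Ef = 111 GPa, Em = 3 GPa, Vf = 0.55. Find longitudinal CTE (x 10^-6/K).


E1 = Ef*Vf + Em*(1-Vf) = 62.4
alpha_1 = (alpha_f*Ef*Vf + alpha_m*Em*(1-Vf))/E1 = 3.69 x 10^-6/K

3.69 x 10^-6/K


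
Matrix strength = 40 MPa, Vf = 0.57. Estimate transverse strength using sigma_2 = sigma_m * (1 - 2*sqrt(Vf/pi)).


factor = 1 - 2*sqrt(0.57/pi) = 0.1481
sigma_2 = 40 * 0.1481 = 5.92 MPa

5.92 MPa


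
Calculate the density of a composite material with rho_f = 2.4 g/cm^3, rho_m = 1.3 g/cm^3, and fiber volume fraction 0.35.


rho_c = rho_f*Vf + rho_m*(1-Vf) = 2.4*0.35 + 1.3*0.65 = 1.685 g/cm^3

1.685 g/cm^3


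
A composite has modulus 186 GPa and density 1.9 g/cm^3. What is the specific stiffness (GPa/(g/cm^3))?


Specific stiffness = E/rho = 186/1.9 = 97.9 GPa/(g/cm^3)

97.9 GPa/(g/cm^3)


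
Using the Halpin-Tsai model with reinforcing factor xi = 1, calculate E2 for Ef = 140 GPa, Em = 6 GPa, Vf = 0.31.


eta = (Ef/Em - 1)/(Ef/Em + xi) = (23.3333 - 1)/(23.3333 + 1) = 0.9178
E2 = Em*(1+xi*eta*Vf)/(1-eta*Vf) = 10.77 GPa

10.77 GPa


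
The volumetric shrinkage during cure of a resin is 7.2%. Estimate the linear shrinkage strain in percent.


Linear shrinkage ≈ vol_shrink/3 = 7.2/3 = 2.4%

2.4%


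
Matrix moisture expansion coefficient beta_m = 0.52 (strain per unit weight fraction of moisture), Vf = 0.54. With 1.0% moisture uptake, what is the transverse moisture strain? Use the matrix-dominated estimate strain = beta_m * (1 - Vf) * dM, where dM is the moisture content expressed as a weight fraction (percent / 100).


dM = 1.0/100 = 0.01
strain = beta_m * (1-Vf) * dM = 0.52 * 0.46 * 0.01 = 0.002392

0.002392


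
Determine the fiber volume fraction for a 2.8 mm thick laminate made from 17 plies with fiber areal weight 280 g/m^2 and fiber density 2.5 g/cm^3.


Vf = n * FAW / (rho_f * h * 1000) = 17 * 280 / (2.5 * 2.8 * 1000) = 0.68

0.68


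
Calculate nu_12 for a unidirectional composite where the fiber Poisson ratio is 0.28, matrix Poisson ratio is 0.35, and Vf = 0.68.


nu_12 = nu_f*Vf + nu_m*(1-Vf) = 0.28*0.68 + 0.35*0.32 = 0.3024

0.3024


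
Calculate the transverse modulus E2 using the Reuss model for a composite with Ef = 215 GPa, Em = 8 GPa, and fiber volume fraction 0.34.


1/E2 = Vf/Ef + (1-Vf)/Em = 0.34/215 + 0.66/8
E2 = 11.89 GPa

11.89 GPa


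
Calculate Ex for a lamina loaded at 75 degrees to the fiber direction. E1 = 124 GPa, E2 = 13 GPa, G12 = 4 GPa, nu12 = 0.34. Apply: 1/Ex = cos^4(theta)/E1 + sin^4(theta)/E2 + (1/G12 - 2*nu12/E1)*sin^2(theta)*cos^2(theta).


cos^4(75) = 0.004487, sin^4(75) = 0.870513, sin^2(75)*cos^2(75) = 0.0625
1/G12 - 2*nu12/E1 = 1/4 - 2*0.34/124 = 0.244516 GPa^-1
1/Ex = 0.004487/124 + 0.870513/13 + 0.244516*0.0625 = 0.082281 GPa^-1
Ex = 12.15 GPa

12.15 GPa


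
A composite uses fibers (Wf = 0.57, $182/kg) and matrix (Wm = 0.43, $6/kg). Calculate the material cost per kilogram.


Cost = cost_f*Wf + cost_m*Wm = 182*0.57 + 6*0.43 = $106.32/kg

$106.32/kg


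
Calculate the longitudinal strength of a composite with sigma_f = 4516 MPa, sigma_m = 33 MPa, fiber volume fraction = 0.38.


sigma_1 = sigma_f*Vf + sigma_m*(1-Vf) = 4516*0.38 + 33*0.62 = 1736.5 MPa

1736.5 MPa


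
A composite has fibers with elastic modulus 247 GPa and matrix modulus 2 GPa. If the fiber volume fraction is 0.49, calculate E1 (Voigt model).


E1 = Ef*Vf + Em*(1-Vf) = 247*0.49 + 2*0.51 = 122.05 GPa

122.05 GPa


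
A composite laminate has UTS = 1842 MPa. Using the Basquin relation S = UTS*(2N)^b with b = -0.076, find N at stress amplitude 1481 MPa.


N = 0.5 * (S/UTS)^(1/b) = 0.5 * (1481/1842)^(1/-0.076) = 8.8202 cycles

8.8202 cycles


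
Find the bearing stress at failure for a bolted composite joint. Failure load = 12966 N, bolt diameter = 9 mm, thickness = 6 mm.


sigma_br = F/(d*h) = 12966/(9*6) = 240.1 MPa

240.1 MPa


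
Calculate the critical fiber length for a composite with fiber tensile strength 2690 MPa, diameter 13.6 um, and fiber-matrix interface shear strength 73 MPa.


Lc = sigma_f * d / (2 * tau_i) = 2690 * 13.6 / (2 * 73) = 250.6 um

250.6 um


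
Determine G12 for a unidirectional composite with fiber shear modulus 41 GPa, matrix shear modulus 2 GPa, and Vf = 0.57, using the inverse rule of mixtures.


1/G12 = Vf/Gf + (1-Vf)/Gm = 0.57/41 + 0.43/2
G12 = 4.37 GPa

4.37 GPa


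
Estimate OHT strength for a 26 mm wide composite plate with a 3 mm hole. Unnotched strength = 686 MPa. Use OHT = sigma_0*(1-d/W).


OHT = sigma_0*(1-d/W) = 686*(1-3/26) = 606.8 MPa

606.8 MPa


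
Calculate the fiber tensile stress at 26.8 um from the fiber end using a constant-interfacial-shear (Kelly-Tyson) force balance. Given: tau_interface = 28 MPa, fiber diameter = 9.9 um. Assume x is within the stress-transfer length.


Force balance: sigma_f * (pi*d^2/4) = tau * (pi*d) * x  ->  sigma_f = 4 * tau * x / d
sigma_f = 4 * 28 * 26.8 / 9.9 = 303.2 MPa

303.2 MPa


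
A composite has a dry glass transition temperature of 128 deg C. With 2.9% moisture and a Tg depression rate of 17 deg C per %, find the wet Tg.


Tg_wet = Tg_dry - k*moisture = 128 - 17*2.9 = 78.7 deg C

78.7 deg C


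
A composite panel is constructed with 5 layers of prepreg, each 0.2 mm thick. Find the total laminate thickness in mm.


h = n * t_ply = 5 * 0.2 = 1.0 mm

1.0 mm


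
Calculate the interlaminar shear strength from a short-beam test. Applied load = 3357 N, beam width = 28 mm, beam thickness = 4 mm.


ILSS = 3F/(4bh) = 3*3357/(4*28*4) = 22.48 MPa

22.48 MPa


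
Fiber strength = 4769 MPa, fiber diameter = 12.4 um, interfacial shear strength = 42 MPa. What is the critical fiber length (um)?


Lc = sigma_f * d / (2 * tau_i) = 4769 * 12.4 / (2 * 42) = 704.0 um

704.0 um


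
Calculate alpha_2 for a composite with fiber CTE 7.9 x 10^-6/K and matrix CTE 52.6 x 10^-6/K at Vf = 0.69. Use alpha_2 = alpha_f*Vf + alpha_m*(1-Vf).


alpha_2 = alpha_f*Vf + alpha_m*(1-Vf) = 7.9*0.69 + 52.6*0.31 = 21.8 x 10^-6/K

21.8 x 10^-6/K


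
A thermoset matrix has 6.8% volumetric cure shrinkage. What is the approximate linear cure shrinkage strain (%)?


Linear shrinkage ≈ vol_shrink/3 = 6.8/3 = 2.267%

2.267%


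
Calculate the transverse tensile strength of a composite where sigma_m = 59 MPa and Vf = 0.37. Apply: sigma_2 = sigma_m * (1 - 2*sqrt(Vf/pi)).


factor = 1 - 2*sqrt(0.37/pi) = 0.3136
sigma_2 = 59 * 0.3136 = 18.5 MPa

18.5 MPa


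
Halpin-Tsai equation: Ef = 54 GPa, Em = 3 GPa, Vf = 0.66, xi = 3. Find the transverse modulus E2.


eta = (Ef/Em - 1)/(Ef/Em + xi) = (18.0 - 1)/(18.0 + 3) = 0.8095
E2 = Em*(1+xi*eta*Vf)/(1-eta*Vf) = 16.77 GPa

16.77 GPa


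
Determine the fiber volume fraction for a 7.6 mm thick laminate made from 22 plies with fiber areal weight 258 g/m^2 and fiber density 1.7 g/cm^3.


Vf = n * FAW / (rho_f * h * 1000) = 22 * 258 / (1.7 * 7.6 * 1000) = 0.4393

0.4393


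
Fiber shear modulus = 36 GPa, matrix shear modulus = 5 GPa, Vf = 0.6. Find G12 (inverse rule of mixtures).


1/G12 = Vf/Gf + (1-Vf)/Gm = 0.6/36 + 0.4/5
G12 = 10.34 GPa

10.34 GPa


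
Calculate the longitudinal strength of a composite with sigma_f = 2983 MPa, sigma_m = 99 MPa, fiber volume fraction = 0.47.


sigma_1 = sigma_f*Vf + sigma_m*(1-Vf) = 2983*0.47 + 99*0.53 = 1454.5 MPa

1454.5 MPa


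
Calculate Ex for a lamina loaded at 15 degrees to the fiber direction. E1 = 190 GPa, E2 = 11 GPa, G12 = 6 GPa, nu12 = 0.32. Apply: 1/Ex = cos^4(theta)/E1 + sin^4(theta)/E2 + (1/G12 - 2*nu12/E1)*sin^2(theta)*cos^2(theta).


cos^4(15) = 0.870513, sin^4(15) = 0.004487, sin^2(15)*cos^2(15) = 0.0625
1/G12 - 2*nu12/E1 = 1/6 - 2*0.32/190 = 0.163298 GPa^-1
1/Ex = 0.870513/190 + 0.004487/11 + 0.163298*0.0625 = 0.0151957 GPa^-1
Ex = 65.81 GPa

65.81 GPa


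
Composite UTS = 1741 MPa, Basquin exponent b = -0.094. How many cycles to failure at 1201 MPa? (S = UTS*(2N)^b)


N = 0.5 * (S/UTS)^(1/b) = 0.5 * (1201/1741)^(1/-0.094) = 25.9691 cycles

25.9691 cycles


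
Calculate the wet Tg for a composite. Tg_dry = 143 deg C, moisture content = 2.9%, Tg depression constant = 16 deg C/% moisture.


Tg_wet = Tg_dry - k*moisture = 143 - 16*2.9 = 96.6 deg C

96.6 deg C


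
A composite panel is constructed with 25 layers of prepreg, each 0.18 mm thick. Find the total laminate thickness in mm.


h = n * t_ply = 25 * 0.18 = 4.5 mm

4.5 mm


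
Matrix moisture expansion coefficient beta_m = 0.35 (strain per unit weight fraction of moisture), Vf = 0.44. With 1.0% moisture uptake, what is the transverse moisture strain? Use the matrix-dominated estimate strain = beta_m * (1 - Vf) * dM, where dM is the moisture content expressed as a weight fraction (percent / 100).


dM = 1.0/100 = 0.01
strain = beta_m * (1-Vf) * dM = 0.35 * 0.56 * 0.01 = 0.00196

0.00196


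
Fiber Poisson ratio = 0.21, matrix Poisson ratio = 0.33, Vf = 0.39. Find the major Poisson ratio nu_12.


nu_12 = nu_f*Vf + nu_m*(1-Vf) = 0.21*0.39 + 0.33*0.61 = 0.2832

0.2832


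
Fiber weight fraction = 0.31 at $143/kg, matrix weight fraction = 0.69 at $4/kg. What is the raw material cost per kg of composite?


Cost = cost_f*Wf + cost_m*Wm = 143*0.31 + 4*0.69 = $47.09/kg

$47.09/kg


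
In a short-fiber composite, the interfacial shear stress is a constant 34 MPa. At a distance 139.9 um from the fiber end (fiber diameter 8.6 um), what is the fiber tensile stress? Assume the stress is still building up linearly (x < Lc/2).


Force balance: sigma_f * (pi*d^2/4) = tau * (pi*d) * x  ->  sigma_f = 4 * tau * x / d
sigma_f = 4 * 34 * 139.9 / 8.6 = 2212.4 MPa

2212.4 MPa


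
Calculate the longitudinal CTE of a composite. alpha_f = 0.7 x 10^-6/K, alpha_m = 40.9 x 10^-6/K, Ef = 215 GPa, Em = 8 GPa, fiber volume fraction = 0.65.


E1 = Ef*Vf + Em*(1-Vf) = 142.55
alpha_1 = (alpha_f*Ef*Vf + alpha_m*Em*(1-Vf))/E1 = 1.49 x 10^-6/K

1.49 x 10^-6/K


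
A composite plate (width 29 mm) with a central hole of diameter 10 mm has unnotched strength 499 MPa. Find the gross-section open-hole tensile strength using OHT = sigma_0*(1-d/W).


OHT = sigma_0*(1-d/W) = 499*(1-10/29) = 326.9 MPa

326.9 MPa


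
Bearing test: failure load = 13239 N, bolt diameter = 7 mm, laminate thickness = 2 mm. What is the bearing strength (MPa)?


sigma_br = F/(d*h) = 13239/(7*2) = 945.6 MPa

945.6 MPa


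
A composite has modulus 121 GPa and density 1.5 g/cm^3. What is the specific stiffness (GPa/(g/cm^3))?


Specific stiffness = E/rho = 121/1.5 = 80.7 GPa/(g/cm^3)

80.7 GPa/(g/cm^3)


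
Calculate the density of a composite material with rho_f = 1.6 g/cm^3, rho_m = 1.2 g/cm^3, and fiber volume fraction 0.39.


rho_c = rho_f*Vf + rho_m*(1-Vf) = 1.6*0.39 + 1.2*0.61 = 1.356 g/cm^3

1.356 g/cm^3


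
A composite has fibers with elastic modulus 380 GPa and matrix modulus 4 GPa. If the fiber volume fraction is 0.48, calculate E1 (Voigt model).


E1 = Ef*Vf + Em*(1-Vf) = 380*0.48 + 4*0.52 = 184.48 GPa

184.48 GPa


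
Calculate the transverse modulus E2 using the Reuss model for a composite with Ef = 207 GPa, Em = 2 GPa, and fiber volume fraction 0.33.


1/E2 = Vf/Ef + (1-Vf)/Em = 0.33/207 + 0.67/2
E2 = 2.97 GPa

2.97 GPa


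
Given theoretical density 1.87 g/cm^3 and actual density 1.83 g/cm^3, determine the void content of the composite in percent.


Void% = (rho_theo - rho_actual)/rho_theo * 100 = (1.87 - 1.83)/1.87 * 100 = 2.14%

2.14%


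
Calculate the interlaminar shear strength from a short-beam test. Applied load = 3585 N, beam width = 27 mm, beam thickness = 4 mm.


ILSS = 3F/(4bh) = 3*3585/(4*27*4) = 24.9 MPa

24.9 MPa


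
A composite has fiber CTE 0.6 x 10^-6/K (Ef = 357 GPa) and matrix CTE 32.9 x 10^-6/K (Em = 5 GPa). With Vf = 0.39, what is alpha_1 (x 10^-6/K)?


E1 = Ef*Vf + Em*(1-Vf) = 142.28
alpha_1 = (alpha_f*Ef*Vf + alpha_m*Em*(1-Vf))/E1 = 1.29 x 10^-6/K

1.29 x 10^-6/K


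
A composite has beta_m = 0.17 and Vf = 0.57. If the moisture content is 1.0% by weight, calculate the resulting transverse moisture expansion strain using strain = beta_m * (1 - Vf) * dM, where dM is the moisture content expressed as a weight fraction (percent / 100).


dM = 1.0/100 = 0.01
strain = beta_m * (1-Vf) * dM = 0.17 * 0.43 * 0.01 = 0.000731

0.000731


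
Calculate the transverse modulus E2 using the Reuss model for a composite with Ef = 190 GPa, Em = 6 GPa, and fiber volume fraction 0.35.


1/E2 = Vf/Ef + (1-Vf)/Em = 0.35/190 + 0.65/6
E2 = 9.08 GPa

9.08 GPa


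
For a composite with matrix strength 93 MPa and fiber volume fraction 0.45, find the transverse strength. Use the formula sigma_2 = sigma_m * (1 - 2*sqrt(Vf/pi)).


factor = 1 - 2*sqrt(0.45/pi) = 0.2431
sigma_2 = 93 * 0.2431 = 22.6 MPa

22.6 MPa


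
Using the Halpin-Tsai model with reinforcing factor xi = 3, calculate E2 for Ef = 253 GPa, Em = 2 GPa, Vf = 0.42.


eta = (Ef/Em - 1)/(Ef/Em + xi) = (126.5 - 1)/(126.5 + 3) = 0.9691
E2 = Em*(1+xi*eta*Vf)/(1-eta*Vf) = 7.49 GPa

7.49 GPa


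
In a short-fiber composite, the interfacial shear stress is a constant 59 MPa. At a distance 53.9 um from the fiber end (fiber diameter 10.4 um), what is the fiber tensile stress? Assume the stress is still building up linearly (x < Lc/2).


Force balance: sigma_f * (pi*d^2/4) = tau * (pi*d) * x  ->  sigma_f = 4 * tau * x / d
sigma_f = 4 * 59 * 53.9 / 10.4 = 1223.1 MPa

1223.1 MPa


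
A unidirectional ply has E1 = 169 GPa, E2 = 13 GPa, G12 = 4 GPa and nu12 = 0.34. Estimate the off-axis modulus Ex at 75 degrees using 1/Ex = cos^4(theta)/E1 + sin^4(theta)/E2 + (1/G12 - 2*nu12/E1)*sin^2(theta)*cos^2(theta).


cos^4(75) = 0.004487, sin^4(75) = 0.870513, sin^2(75)*cos^2(75) = 0.0625
1/G12 - 2*nu12/E1 = 1/4 - 2*0.34/169 = 0.245976 GPa^-1
1/Ex = 0.004487/169 + 0.870513/13 + 0.245976*0.0625 = 0.0823626 GPa^-1
Ex = 12.14 GPa

12.14 GPa


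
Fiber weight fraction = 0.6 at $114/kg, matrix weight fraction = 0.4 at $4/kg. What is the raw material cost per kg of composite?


Cost = cost_f*Wf + cost_m*Wm = 114*0.6 + 4*0.4 = $70.0/kg

$70.0/kg


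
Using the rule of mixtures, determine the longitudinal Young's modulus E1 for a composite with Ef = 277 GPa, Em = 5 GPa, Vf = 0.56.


E1 = Ef*Vf + Em*(1-Vf) = 277*0.56 + 5*0.44 = 157.32 GPa

157.32 GPa


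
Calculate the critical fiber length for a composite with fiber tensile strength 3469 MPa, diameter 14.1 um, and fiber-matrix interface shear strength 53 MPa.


Lc = sigma_f * d / (2 * tau_i) = 3469 * 14.1 / (2 * 53) = 461.4 um

461.4 um


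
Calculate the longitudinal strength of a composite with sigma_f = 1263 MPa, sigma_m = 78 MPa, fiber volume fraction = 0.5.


sigma_1 = sigma_f*Vf + sigma_m*(1-Vf) = 1263*0.5 + 78*0.5 = 670.5 MPa

670.5 MPa


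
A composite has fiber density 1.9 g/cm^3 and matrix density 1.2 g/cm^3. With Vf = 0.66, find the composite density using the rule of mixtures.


rho_c = rho_f*Vf + rho_m*(1-Vf) = 1.9*0.66 + 1.2*0.34 = 1.662 g/cm^3

1.662 g/cm^3


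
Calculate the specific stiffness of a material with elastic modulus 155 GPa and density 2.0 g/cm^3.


Specific stiffness = E/rho = 155/2.0 = 77.5 GPa/(g/cm^3)

77.5 GPa/(g/cm^3)


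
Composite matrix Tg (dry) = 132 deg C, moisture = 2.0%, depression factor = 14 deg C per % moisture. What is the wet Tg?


Tg_wet = Tg_dry - k*moisture = 132 - 14*2.0 = 104.0 deg C

104.0 deg C


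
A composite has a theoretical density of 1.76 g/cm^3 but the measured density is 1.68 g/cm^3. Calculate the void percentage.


Void% = (rho_theo - rho_actual)/rho_theo * 100 = (1.76 - 1.68)/1.76 * 100 = 4.55%

4.55%


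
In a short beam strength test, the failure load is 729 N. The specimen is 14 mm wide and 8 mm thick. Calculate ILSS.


ILSS = 3F/(4bh) = 3*729/(4*14*8) = 4.88 MPa

4.88 MPa


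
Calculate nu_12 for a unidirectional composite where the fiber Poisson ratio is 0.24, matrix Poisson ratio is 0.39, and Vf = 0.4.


nu_12 = nu_f*Vf + nu_m*(1-Vf) = 0.24*0.4 + 0.39*0.6 = 0.33

0.33


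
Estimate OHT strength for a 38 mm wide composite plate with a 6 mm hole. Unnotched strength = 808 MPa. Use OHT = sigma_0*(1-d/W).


OHT = sigma_0*(1-d/W) = 808*(1-6/38) = 680.4 MPa

680.4 MPa


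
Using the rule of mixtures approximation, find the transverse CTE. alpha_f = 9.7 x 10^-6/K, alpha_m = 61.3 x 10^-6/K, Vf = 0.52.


alpha_2 = alpha_f*Vf + alpha_m*(1-Vf) = 9.7*0.52 + 61.3*0.48 = 34.5 x 10^-6/K

34.5 x 10^-6/K


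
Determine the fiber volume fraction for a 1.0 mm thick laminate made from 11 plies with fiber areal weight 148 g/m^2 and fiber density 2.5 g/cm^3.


Vf = n * FAW / (rho_f * h * 1000) = 11 * 148 / (2.5 * 1.0 * 1000) = 0.6512

0.6512


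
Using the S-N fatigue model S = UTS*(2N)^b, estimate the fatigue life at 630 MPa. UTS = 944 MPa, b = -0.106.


N = 0.5 * (S/UTS)^(1/b) = 0.5 * (630/944)^(1/-0.106) = 22.6919 cycles

22.6919 cycles


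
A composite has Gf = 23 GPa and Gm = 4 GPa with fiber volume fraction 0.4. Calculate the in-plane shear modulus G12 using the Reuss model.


1/G12 = Vf/Gf + (1-Vf)/Gm = 0.4/23 + 0.6/4
G12 = 5.97 GPa

5.97 GPa


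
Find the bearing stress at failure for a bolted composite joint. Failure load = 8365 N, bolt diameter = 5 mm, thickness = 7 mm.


sigma_br = F/(d*h) = 8365/(5*7) = 239.0 MPa

239.0 MPa


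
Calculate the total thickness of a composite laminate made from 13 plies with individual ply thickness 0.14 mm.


h = n * t_ply = 13 * 0.14 = 1.82 mm

1.82 mm


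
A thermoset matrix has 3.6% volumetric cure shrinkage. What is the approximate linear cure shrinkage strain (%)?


Linear shrinkage ≈ vol_shrink/3 = 3.6/3 = 1.2%

1.2%


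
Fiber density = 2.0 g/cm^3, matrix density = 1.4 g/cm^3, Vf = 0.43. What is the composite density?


rho_c = rho_f*Vf + rho_m*(1-Vf) = 2.0*0.43 + 1.4*0.57 = 1.658 g/cm^3

1.658 g/cm^3


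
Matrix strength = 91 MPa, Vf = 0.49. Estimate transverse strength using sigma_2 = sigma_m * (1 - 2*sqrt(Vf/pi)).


factor = 1 - 2*sqrt(0.49/pi) = 0.2101
sigma_2 = 91 * 0.2101 = 19.12 MPa

19.12 MPa


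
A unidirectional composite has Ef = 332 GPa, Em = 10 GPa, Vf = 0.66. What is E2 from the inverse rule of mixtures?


1/E2 = Vf/Ef + (1-Vf)/Em = 0.66/332 + 0.34/10
E2 = 27.79 GPa

27.79 GPa


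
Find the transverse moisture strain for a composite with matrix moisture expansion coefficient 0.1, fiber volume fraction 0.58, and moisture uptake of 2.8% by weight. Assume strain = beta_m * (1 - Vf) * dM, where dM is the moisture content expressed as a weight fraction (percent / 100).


dM = 2.8/100 = 0.028
strain = beta_m * (1-Vf) * dM = 0.1 * 0.42 * 0.028 = 0.001176

0.001176


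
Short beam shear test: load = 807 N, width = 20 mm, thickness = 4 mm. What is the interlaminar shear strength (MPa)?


ILSS = 3F/(4bh) = 3*807/(4*20*4) = 7.57 MPa

7.57 MPa


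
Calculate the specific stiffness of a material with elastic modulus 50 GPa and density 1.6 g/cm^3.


Specific stiffness = E/rho = 50/1.6 = 31.3 GPa/(g/cm^3)

31.3 GPa/(g/cm^3)


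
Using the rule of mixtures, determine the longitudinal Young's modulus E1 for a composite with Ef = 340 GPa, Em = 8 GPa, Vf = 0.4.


E1 = Ef*Vf + Em*(1-Vf) = 340*0.4 + 8*0.6 = 140.8 GPa

140.8 GPa


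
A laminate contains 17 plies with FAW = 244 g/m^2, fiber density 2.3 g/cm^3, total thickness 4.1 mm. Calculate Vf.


Vf = n * FAW / (rho_f * h * 1000) = 17 * 244 / (2.3 * 4.1 * 1000) = 0.4399

0.4399


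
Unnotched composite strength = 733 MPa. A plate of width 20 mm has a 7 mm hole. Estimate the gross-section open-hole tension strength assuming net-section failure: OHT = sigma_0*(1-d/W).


OHT = sigma_0*(1-d/W) = 733*(1-7/20) = 476.5 MPa

476.5 MPa


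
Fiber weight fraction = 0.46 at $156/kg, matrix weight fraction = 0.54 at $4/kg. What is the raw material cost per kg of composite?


Cost = cost_f*Wf + cost_m*Wm = 156*0.46 + 4*0.54 = $73.92/kg

$73.92/kg


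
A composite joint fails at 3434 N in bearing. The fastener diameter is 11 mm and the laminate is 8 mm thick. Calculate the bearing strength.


sigma_br = F/(d*h) = 3434/(11*8) = 39.0 MPa

39.0 MPa


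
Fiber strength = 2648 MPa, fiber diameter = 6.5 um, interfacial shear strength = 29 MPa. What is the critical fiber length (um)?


Lc = sigma_f * d / (2 * tau_i) = 2648 * 6.5 / (2 * 29) = 296.8 um

296.8 um


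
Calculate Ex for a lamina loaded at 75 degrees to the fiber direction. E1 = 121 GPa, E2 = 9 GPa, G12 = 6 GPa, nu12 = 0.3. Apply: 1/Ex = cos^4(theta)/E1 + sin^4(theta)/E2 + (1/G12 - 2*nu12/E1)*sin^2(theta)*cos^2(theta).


cos^4(75) = 0.004487, sin^4(75) = 0.870513, sin^2(75)*cos^2(75) = 0.0625
1/G12 - 2*nu12/E1 = 1/6 - 2*0.3/121 = 0.161708 GPa^-1
1/Ex = 0.004487/121 + 0.870513/9 + 0.161708*0.0625 = 0.1068675 GPa^-1
Ex = 9.36 GPa

9.36 GPa


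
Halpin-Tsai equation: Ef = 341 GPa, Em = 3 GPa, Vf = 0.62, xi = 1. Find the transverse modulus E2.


eta = (Ef/Em - 1)/(Ef/Em + xi) = (113.6667 - 1)/(113.6667 + 1) = 0.9826
E2 = Em*(1+xi*eta*Vf)/(1-eta*Vf) = 12.35 GPa

12.35 GPa


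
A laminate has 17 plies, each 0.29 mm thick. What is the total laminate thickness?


h = n * t_ply = 17 * 0.29 = 4.93 mm

4.93 mm


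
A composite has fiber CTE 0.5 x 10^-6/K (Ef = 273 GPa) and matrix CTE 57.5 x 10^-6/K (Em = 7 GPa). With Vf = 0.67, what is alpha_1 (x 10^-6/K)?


E1 = Ef*Vf + Em*(1-Vf) = 185.22
alpha_1 = (alpha_f*Ef*Vf + alpha_m*Em*(1-Vf))/E1 = 1.21 x 10^-6/K

1.21 x 10^-6/K


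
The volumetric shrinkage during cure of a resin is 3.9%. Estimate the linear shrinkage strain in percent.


Linear shrinkage ≈ vol_shrink/3 = 3.9/3 = 1.3%

1.3%


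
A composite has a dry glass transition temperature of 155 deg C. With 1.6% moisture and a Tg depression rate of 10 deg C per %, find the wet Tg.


Tg_wet = Tg_dry - k*moisture = 155 - 10*1.6 = 139.0 deg C

139.0 deg C


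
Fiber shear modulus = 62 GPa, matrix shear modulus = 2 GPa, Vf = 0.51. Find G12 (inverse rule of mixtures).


1/G12 = Vf/Gf + (1-Vf)/Gm = 0.51/62 + 0.49/2
G12 = 3.95 GPa

3.95 GPa


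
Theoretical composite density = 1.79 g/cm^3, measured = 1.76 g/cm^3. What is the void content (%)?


Void% = (rho_theo - rho_actual)/rho_theo * 100 = (1.79 - 1.76)/1.79 * 100 = 1.68%

1.68%


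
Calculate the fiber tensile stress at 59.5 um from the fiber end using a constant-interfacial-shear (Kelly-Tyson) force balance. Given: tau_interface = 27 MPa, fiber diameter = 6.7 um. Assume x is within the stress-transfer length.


Force balance: sigma_f * (pi*d^2/4) = tau * (pi*d) * x  ->  sigma_f = 4 * tau * x / d
sigma_f = 4 * 27 * 59.5 / 6.7 = 959.1 MPa

959.1 MPa


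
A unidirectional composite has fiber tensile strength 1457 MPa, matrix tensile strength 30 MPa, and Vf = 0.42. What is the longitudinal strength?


sigma_1 = sigma_f*Vf + sigma_m*(1-Vf) = 1457*0.42 + 30*0.58 = 629.3 MPa

629.3 MPa
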